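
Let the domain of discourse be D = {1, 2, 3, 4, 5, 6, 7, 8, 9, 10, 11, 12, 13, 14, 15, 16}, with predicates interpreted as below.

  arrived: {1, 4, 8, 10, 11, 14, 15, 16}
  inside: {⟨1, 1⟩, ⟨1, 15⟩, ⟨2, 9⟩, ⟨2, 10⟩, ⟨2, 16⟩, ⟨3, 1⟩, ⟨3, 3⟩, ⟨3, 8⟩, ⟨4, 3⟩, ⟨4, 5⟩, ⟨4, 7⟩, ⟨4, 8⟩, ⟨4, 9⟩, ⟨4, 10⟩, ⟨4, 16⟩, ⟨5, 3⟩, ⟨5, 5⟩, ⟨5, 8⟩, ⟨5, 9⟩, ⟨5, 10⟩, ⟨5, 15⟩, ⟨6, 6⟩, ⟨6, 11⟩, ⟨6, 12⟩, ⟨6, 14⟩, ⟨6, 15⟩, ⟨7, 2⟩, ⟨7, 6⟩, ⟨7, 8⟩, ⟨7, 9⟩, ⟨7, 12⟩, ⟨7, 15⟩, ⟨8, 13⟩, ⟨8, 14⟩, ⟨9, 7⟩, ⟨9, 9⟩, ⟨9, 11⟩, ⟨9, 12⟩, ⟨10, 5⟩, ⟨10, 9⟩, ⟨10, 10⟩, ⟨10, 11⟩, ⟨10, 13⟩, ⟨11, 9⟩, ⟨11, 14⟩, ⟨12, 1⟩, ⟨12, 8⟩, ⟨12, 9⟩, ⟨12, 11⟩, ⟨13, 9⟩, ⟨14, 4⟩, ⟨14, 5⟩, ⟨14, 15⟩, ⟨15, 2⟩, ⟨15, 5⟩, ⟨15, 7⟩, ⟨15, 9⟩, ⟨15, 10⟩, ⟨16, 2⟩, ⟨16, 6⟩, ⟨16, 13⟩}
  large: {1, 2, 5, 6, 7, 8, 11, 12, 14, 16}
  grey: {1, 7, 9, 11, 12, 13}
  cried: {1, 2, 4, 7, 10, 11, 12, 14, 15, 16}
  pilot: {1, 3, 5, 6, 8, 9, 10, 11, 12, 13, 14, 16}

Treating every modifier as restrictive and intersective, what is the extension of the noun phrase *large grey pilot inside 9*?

⟦inside 9⟧ = {x : ⟨x, 9⟩ ∈ ⟦inside⟧} = {2, 4, 5, 7, 9, 10, 11, 12, 13, 15}
⟦pilot⟧ = {1, 3, 5, 6, 8, 9, 10, 11, 12, 13, 14, 16}
… ∩ ⟦inside 9⟧ = {1, 3, 5, 6, 8, 9, 10, 11, 12, 13, 14, 16} ∩ {2, 4, 5, 7, 9, 10, 11, 12, 13, 15} = {5, 9, 10, 11, 12, 13}
… ∩ ⟦large⟧ = {5, 9, 10, 11, 12, 13} ∩ {1, 2, 5, 6, 7, 8, 11, 12, 14, 16} = {5, 11, 12}
… ∩ ⟦grey⟧ = {5, 11, 12} ∩ {1, 7, 9, 11, 12, 13} = {11, 12}
So ⟦large grey pilot inside 9⟧ = {11, 12}.

{11, 12}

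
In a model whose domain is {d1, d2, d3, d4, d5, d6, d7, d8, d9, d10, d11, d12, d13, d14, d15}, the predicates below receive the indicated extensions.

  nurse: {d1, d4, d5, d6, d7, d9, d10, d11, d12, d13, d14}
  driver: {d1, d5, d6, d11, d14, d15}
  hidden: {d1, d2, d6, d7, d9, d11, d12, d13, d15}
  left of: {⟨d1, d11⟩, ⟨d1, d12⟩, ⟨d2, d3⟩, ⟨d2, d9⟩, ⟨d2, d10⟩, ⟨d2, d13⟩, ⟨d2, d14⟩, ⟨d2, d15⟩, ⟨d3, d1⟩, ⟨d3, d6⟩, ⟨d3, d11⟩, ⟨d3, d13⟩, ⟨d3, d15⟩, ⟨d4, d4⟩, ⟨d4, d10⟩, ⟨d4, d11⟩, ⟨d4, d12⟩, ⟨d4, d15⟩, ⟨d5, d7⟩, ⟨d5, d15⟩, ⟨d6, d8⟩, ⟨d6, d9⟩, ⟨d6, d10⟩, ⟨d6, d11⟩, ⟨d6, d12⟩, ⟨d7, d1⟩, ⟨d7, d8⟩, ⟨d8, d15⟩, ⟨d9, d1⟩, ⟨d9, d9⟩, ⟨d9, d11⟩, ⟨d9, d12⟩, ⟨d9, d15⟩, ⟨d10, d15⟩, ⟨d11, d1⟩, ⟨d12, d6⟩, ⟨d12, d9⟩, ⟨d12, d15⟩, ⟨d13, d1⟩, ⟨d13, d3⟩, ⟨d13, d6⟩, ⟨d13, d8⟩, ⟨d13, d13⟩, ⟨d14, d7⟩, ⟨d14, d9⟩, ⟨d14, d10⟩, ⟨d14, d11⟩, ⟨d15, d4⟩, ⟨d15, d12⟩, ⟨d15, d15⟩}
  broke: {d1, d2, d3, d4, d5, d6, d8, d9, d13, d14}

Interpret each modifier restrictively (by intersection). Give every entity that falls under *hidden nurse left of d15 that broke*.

{d9}

⟦left of d15⟧ = {x : ⟨x, d15⟩ ∈ ⟦left of⟧} = {d2, d3, d4, d5, d8, d9, d10, d12, d15}
⟦that broke⟧ = ⟦broke⟧ = {d1, d2, d3, d4, d5, d6, d8, d9, d13, d14}
⟦nurse⟧ = {d1, d4, d5, d6, d7, d9, d10, d11, d12, d13, d14}
… ∩ ⟦left of d15⟧ = {d1, d4, d5, d6, d7, d9, d10, d11, d12, d13, d14} ∩ {d2, d3, d4, d5, d8, d9, d10, d12, d15} = {d4, d5, d9, d10, d12}
… ∩ ⟦that broke⟧ = {d4, d5, d9, d10, d12} ∩ {d1, d2, d3, d4, d5, d6, d8, d9, d13, d14} = {d4, d5, d9}
… ∩ ⟦hidden⟧ = {d4, d5, d9} ∩ {d1, d2, d6, d7, d9, d11, d12, d13, d15} = {d9}
So ⟦hidden nurse left of d15 that broke⟧ = {d9}.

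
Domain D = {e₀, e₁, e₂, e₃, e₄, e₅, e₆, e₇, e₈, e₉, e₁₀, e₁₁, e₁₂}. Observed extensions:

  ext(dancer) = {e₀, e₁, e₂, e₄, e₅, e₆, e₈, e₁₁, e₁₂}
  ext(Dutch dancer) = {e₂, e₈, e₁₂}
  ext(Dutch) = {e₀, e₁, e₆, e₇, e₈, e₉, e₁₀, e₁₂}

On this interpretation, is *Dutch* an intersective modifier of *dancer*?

no

⟦Dutch⟧ ∩ ⟦dancer⟧ = {e₀, e₁, e₆, e₇, e₈, e₉, e₁₀, e₁₂} ∩ {e₀, e₁, e₂, e₄, e₅, e₆, e₈, e₁₁, e₁₂} = {e₀, e₁, e₆, e₈, e₁₂}
Observed ⟦Dutch dancer⟧ = {e₂, e₈, e₁₂}.
These differ, so the modifier is not intersective in this model.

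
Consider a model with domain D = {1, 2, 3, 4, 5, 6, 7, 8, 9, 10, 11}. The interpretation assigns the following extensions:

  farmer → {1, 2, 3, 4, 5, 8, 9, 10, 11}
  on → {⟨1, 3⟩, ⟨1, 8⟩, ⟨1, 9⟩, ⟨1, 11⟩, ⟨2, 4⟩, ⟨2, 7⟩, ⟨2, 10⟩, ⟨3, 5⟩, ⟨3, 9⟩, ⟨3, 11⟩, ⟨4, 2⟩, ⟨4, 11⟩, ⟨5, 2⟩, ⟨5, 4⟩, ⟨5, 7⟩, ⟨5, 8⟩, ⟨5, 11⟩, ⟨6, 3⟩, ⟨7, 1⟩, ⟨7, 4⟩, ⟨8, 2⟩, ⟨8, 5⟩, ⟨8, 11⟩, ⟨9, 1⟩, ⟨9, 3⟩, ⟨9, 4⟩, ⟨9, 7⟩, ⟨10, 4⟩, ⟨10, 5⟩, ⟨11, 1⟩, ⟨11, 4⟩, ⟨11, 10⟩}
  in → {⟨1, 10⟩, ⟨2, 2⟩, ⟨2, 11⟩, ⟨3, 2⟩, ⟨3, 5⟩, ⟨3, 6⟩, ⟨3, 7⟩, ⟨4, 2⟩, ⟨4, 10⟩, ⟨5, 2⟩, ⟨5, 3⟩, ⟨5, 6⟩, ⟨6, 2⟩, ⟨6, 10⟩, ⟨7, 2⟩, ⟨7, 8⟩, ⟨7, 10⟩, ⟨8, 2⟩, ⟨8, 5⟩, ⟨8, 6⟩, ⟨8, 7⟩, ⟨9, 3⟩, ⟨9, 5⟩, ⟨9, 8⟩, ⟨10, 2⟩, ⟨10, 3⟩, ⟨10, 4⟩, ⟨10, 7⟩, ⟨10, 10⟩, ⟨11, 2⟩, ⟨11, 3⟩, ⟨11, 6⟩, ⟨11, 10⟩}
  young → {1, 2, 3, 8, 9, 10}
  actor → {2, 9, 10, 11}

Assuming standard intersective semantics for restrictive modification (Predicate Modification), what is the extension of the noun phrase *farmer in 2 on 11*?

⟦in 2⟧ = {x : ⟨x, 2⟩ ∈ ⟦in⟧} = {2, 3, 4, 5, 6, 7, 8, 10, 11}
⟦on 11⟧ = {x : ⟨x, 11⟩ ∈ ⟦on⟧} = {1, 3, 4, 5, 8}
⟦farmer⟧ = {1, 2, 3, 4, 5, 8, 9, 10, 11}
… ∩ ⟦in 2⟧ = {1, 2, 3, 4, 5, 8, 9, 10, 11} ∩ {2, 3, 4, 5, 6, 7, 8, 10, 11} = {2, 3, 4, 5, 8, 10, 11}
… ∩ ⟦on 11⟧ = {2, 3, 4, 5, 8, 10, 11} ∩ {1, 3, 4, 5, 8} = {3, 4, 5, 8}
So ⟦farmer in 2 on 11⟧ = {3, 4, 5, 8}.

{3, 4, 5, 8}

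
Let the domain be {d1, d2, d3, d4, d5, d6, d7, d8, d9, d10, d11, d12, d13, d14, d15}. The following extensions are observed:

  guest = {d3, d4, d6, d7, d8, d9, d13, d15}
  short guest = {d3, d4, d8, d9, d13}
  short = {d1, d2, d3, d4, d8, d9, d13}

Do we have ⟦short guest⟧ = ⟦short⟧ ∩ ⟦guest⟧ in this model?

⟦short⟧ ∩ ⟦guest⟧ = {d1, d2, d3, d4, d8, d9, d13} ∩ {d3, d4, d6, d7, d8, d9, d13, d15} = {d3, d4, d8, d9, d13}
Observed ⟦short guest⟧ = {d3, d4, d8, d9, d13}.
These coincide, so the modifier is intersective here.

yes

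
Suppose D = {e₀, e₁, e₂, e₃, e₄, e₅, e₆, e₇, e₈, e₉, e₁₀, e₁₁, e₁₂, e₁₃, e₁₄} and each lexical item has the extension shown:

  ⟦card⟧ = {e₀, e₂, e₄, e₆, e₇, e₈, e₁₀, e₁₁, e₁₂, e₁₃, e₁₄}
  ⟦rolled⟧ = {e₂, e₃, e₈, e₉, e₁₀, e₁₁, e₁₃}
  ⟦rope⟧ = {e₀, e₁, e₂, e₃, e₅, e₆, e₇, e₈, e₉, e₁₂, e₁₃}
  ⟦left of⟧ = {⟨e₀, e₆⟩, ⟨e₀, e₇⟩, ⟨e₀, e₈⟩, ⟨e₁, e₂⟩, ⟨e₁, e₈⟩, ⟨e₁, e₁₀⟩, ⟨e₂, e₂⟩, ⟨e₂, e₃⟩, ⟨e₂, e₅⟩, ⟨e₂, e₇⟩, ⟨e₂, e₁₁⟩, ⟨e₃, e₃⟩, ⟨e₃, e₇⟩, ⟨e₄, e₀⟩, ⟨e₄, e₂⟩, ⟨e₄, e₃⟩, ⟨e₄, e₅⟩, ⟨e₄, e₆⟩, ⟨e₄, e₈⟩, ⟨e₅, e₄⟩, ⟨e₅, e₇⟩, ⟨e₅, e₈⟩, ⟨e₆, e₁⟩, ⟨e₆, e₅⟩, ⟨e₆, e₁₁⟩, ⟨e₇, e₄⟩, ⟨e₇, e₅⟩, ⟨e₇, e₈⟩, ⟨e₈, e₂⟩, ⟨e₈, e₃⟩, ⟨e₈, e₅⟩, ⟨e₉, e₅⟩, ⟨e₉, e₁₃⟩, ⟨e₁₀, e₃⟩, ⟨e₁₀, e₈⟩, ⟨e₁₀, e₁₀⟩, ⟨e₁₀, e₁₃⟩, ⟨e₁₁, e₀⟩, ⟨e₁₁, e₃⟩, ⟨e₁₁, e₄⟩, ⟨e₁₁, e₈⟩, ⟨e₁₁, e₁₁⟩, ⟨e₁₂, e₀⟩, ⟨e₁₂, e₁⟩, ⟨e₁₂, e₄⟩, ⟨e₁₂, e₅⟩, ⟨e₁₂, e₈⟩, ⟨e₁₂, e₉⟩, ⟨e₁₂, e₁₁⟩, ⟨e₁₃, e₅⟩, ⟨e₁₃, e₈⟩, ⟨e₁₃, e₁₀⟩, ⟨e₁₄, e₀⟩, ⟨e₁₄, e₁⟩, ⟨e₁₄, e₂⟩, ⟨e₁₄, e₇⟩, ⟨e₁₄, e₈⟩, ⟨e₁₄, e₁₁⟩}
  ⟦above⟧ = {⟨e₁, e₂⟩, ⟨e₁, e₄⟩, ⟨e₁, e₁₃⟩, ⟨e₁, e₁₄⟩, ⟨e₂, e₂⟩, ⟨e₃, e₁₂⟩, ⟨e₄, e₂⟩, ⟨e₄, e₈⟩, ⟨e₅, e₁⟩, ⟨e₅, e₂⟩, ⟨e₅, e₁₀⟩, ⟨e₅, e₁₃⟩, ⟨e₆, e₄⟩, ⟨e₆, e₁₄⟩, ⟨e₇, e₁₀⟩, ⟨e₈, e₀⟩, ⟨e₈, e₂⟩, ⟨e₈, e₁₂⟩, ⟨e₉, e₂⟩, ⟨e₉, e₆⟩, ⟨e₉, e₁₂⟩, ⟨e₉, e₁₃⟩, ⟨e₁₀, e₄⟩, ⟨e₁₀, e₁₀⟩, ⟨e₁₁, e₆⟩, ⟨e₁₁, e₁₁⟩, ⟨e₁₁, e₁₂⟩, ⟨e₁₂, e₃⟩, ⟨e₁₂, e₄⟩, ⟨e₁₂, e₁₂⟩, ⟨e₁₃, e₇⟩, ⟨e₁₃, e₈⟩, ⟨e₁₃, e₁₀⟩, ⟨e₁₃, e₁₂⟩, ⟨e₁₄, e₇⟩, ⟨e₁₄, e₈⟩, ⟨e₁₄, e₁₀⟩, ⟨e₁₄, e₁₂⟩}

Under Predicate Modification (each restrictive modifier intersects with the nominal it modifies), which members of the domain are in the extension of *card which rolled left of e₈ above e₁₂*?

⟦which rolled⟧ = ⟦rolled⟧ = {e₂, e₃, e₈, e₉, e₁₀, e₁₁, e₁₃}
⟦left of e₈⟧ = {x : ⟨x, e₈⟩ ∈ ⟦left of⟧} = {e₀, e₁, e₄, e₅, e₇, e₁₀, e₁₁, e₁₂, e₁₃, e₁₄}
⟦above e₁₂⟧ = {x : ⟨x, e₁₂⟩ ∈ ⟦above⟧} = {e₃, e₈, e₉, e₁₁, e₁₂, e₁₃, e₁₄}
⟦card⟧ = {e₀, e₂, e₄, e₆, e₇, e₈, e₁₀, e₁₁, e₁₂, e₁₃, e₁₄}
… ∩ ⟦which rolled⟧ = {e₀, e₂, e₄, e₆, e₇, e₈, e₁₀, e₁₁, e₁₂, e₁₃, e₁₄} ∩ {e₂, e₃, e₈, e₉, e₁₀, e₁₁, e₁₃} = {e₂, e₈, e₁₀, e₁₁, e₁₃}
… ∩ ⟦left of e₈⟧ = {e₂, e₈, e₁₀, e₁₁, e₁₃} ∩ {e₀, e₁, e₄, e₅, e₇, e₁₀, e₁₁, e₁₂, e₁₃, e₁₄} = {e₁₀, e₁₁, e₁₃}
… ∩ ⟦above e₁₂⟧ = {e₁₀, e₁₁, e₁₃} ∩ {e₃, e₈, e₉, e₁₁, e₁₂, e₁₃, e₁₄} = {e₁₁, e₁₃}
So ⟦card which rolled left of e₈ above e₁₂⟧ = {e₁₁, e₁₃}.

{e₁₁, e₁₃}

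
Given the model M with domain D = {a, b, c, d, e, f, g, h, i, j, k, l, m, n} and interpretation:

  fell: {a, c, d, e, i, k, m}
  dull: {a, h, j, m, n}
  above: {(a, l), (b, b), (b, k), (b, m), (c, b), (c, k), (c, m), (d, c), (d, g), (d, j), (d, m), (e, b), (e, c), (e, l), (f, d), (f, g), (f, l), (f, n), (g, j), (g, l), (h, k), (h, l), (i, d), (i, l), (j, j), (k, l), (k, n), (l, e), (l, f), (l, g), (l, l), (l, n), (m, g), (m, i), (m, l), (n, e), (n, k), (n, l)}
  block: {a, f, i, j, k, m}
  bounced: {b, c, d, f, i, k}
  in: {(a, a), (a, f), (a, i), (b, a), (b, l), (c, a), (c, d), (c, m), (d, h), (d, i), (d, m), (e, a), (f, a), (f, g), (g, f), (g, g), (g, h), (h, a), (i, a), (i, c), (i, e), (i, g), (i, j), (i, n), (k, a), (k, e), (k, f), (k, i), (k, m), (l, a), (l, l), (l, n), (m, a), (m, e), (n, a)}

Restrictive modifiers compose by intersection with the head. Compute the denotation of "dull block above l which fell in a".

⟦above l⟧ = {x : ⟨x, l⟩ ∈ ⟦above⟧} = {a, e, f, g, h, i, k, l, m, n}
⟦which fell⟧ = ⟦fell⟧ = {a, c, d, e, i, k, m}
⟦in a⟧ = {x : ⟨x, a⟩ ∈ ⟦in⟧} = {a, b, c, e, f, h, i, k, l, m, n}
⟦block⟧ = {a, f, i, j, k, m}
… ∩ ⟦above l⟧ = {a, f, i, j, k, m} ∩ {a, e, f, g, h, i, k, l, m, n} = {a, f, i, k, m}
… ∩ ⟦which fell⟧ = {a, f, i, k, m} ∩ {a, c, d, e, i, k, m} = {a, i, k, m}
… ∩ ⟦in a⟧ = {a, i, k, m} ∩ {a, b, c, e, f, h, i, k, l, m, n} = {a, i, k, m}
… ∩ ⟦dull⟧ = {a, i, k, m} ∩ {a, h, j, m, n} = {a, m}
So ⟦dull block above l which fell in a⟧ = {a, m}.

{a, m}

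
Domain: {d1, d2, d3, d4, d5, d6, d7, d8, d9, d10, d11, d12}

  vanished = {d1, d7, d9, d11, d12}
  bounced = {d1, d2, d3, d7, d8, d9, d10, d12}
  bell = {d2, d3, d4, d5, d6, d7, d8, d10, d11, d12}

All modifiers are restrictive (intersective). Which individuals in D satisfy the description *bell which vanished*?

{d7, d11, d12}

⟦which vanished⟧ = ⟦vanished⟧ = {d1, d7, d9, d11, d12}
⟦bell⟧ = {d2, d3, d4, d5, d6, d7, d8, d10, d11, d12}
… ∩ ⟦which vanished⟧ = {d2, d3, d4, d5, d6, d7, d8, d10, d11, d12} ∩ {d1, d7, d9, d11, d12} = {d7, d11, d12}
So ⟦bell which vanished⟧ = {d7, d11, d12}.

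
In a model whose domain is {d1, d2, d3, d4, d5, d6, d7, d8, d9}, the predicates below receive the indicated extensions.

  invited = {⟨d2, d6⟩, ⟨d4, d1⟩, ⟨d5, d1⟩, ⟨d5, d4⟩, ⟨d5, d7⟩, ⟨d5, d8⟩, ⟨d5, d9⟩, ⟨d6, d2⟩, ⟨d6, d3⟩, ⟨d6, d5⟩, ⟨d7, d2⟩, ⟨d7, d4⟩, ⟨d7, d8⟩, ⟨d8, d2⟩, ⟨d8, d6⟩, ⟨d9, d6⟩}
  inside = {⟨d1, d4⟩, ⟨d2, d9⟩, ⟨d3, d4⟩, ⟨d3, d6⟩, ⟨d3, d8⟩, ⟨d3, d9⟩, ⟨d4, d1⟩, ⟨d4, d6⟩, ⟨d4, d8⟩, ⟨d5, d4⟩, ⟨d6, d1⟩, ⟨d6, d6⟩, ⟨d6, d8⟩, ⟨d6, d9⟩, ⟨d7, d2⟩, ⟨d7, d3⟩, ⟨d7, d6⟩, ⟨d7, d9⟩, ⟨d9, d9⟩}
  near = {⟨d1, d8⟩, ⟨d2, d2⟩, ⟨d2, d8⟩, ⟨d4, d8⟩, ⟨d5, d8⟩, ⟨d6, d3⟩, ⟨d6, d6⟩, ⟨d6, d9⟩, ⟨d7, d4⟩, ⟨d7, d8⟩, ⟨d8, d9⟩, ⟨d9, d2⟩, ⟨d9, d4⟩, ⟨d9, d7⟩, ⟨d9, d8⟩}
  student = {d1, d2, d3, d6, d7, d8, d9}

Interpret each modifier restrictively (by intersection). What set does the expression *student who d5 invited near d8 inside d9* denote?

⟦who d5 invited⟧ = {x : ⟨d5, x⟩ ∈ ⟦invited⟧} = {d1, d4, d7, d8, d9}
⟦near d8⟧ = {x : ⟨x, d8⟩ ∈ ⟦near⟧} = {d1, d2, d4, d5, d7, d9}
⟦inside d9⟧ = {x : ⟨x, d9⟩ ∈ ⟦inside⟧} = {d2, d3, d6, d7, d9}
⟦student⟧ = {d1, d2, d3, d6, d7, d8, d9}
… ∩ ⟦who d5 invited⟧ = {d1, d2, d3, d6, d7, d8, d9} ∩ {d1, d4, d7, d8, d9} = {d1, d7, d8, d9}
… ∩ ⟦near d8⟧ = {d1, d7, d8, d9} ∩ {d1, d2, d4, d5, d7, d9} = {d1, d7, d9}
… ∩ ⟦inside d9⟧ = {d1, d7, d9} ∩ {d2, d3, d6, d7, d9} = {d7, d9}
So ⟦student who d5 invited near d8 inside d9⟧ = {d7, d9}.

{d7, d9}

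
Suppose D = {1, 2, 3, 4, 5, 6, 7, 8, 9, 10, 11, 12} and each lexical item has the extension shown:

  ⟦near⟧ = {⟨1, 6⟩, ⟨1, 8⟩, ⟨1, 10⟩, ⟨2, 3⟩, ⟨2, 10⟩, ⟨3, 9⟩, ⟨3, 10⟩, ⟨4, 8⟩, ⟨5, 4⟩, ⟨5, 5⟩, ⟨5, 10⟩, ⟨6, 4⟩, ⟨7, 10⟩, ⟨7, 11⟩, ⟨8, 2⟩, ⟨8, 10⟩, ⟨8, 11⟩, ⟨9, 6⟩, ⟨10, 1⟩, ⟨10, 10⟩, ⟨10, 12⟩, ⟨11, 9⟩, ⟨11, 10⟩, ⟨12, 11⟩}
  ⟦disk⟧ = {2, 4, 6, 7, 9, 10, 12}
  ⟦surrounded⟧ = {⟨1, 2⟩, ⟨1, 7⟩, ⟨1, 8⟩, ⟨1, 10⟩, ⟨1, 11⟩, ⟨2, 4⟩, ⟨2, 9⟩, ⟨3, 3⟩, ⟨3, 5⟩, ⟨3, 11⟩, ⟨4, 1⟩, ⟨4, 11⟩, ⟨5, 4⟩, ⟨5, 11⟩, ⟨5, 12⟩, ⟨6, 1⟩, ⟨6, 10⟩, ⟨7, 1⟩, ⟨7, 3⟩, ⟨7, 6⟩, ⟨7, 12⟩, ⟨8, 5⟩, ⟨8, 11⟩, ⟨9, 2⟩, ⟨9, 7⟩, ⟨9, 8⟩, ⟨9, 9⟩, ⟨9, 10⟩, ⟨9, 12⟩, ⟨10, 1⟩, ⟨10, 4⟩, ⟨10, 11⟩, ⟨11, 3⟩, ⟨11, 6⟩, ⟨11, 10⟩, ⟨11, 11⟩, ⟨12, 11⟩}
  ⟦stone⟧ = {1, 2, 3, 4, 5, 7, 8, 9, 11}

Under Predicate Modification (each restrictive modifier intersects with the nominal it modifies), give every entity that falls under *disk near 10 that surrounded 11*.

{10}

⟦near 10⟧ = {x : ⟨x, 10⟩ ∈ ⟦near⟧} = {1, 2, 3, 5, 7, 8, 10, 11}
⟦that surrounded 11⟧ = {x : ⟨x, 11⟩ ∈ ⟦surrounded⟧} = {1, 3, 4, 5, 8, 10, 11, 12}
⟦disk⟧ = {2, 4, 6, 7, 9, 10, 12}
… ∩ ⟦near 10⟧ = {2, 4, 6, 7, 9, 10, 12} ∩ {1, 2, 3, 5, 7, 8, 10, 11} = {2, 7, 10}
… ∩ ⟦that surrounded 11⟧ = {2, 7, 10} ∩ {1, 3, 4, 5, 8, 10, 11, 12} = {10}
So ⟦disk near 10 that surrounded 11⟧ = {10}.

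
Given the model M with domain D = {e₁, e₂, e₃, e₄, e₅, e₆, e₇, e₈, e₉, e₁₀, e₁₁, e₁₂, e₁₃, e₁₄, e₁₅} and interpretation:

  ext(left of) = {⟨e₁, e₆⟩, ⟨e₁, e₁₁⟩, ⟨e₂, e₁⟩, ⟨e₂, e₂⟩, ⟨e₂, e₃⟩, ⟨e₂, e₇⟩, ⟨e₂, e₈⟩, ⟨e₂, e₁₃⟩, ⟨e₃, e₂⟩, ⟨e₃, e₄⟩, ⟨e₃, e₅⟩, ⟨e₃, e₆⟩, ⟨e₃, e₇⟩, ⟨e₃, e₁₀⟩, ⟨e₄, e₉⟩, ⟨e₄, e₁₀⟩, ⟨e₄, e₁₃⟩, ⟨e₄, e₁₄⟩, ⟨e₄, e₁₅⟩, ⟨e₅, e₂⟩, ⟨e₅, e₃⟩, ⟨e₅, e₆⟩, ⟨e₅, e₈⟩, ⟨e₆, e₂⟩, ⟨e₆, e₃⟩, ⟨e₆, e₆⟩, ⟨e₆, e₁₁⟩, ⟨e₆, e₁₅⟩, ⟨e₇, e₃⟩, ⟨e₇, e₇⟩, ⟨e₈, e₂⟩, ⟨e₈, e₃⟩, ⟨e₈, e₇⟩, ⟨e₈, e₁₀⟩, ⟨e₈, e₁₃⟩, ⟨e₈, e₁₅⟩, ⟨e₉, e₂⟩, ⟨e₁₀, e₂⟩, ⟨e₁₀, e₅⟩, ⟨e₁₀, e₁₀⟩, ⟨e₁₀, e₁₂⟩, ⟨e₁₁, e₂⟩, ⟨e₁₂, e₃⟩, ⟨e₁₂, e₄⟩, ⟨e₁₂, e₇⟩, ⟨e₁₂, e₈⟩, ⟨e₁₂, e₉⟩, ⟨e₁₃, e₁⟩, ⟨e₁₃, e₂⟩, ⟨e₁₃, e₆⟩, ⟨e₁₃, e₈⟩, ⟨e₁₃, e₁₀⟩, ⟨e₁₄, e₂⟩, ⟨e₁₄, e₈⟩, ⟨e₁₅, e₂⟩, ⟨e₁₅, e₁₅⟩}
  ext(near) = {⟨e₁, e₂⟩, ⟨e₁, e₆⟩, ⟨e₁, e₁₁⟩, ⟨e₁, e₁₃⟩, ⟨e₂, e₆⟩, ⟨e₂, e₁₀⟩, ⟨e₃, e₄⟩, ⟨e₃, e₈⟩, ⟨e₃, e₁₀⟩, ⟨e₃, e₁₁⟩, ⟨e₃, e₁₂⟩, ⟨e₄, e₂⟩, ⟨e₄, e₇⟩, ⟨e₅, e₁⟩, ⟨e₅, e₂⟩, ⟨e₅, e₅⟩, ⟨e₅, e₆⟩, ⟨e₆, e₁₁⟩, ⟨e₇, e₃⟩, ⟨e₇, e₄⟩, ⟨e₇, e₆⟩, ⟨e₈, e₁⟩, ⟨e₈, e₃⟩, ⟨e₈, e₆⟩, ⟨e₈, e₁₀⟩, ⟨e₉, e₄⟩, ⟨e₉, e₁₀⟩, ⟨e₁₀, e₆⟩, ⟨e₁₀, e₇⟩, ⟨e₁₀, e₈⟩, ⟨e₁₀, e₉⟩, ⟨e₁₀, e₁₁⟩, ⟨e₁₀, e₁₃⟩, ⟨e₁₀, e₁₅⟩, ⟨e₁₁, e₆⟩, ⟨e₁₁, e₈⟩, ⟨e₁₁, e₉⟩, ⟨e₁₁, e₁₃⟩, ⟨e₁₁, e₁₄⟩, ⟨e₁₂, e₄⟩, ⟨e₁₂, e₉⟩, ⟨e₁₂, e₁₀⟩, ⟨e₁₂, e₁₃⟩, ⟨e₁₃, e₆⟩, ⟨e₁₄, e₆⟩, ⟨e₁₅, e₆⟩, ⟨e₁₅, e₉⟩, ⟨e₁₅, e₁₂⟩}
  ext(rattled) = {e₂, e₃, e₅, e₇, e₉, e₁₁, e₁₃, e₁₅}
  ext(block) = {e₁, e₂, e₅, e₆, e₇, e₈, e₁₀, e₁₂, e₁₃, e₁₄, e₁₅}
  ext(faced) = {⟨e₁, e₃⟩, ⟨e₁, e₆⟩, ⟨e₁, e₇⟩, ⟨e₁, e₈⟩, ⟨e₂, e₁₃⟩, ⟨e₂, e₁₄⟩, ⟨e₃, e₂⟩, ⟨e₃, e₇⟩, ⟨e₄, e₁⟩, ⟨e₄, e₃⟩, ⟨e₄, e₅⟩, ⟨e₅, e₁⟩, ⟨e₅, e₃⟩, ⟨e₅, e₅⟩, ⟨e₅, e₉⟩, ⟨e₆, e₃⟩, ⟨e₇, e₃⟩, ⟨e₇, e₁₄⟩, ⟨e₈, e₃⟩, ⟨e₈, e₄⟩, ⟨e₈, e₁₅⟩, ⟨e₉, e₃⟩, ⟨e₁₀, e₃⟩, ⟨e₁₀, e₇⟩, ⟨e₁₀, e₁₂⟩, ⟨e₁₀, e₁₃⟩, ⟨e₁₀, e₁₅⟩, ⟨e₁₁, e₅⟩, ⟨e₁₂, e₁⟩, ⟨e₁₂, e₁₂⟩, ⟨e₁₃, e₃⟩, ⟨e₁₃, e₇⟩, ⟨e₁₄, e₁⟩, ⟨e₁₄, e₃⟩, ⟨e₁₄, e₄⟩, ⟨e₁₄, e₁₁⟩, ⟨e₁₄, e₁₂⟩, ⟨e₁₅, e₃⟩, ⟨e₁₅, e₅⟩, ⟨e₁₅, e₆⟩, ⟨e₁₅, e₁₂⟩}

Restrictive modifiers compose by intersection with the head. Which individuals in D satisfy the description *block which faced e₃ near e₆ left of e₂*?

⟦which faced e₃⟧ = {x : ⟨x, e₃⟩ ∈ ⟦faced⟧} = {e₁, e₄, e₅, e₆, e₇, e₈, e₉, e₁₀, e₁₃, e₁₄, e₁₅}
⟦near e₆⟧ = {x : ⟨x, e₆⟩ ∈ ⟦near⟧} = {e₁, e₂, e₅, e₇, e₈, e₁₀, e₁₁, e₁₃, e₁₄, e₁₅}
⟦left of e₂⟧ = {x : ⟨x, e₂⟩ ∈ ⟦left of⟧} = {e₂, e₃, e₅, e₆, e₈, e₉, e₁₀, e₁₁, e₁₃, e₁₄, e₁₅}
⟦block⟧ = {e₁, e₂, e₅, e₆, e₇, e₈, e₁₀, e₁₂, e₁₃, e₁₄, e₁₅}
… ∩ ⟦which faced e₃⟧ = {e₁, e₂, e₅, e₆, e₇, e₈, e₁₀, e₁₂, e₁₃, e₁₄, e₁₅} ∩ {e₁, e₄, e₅, e₆, e₇, e₈, e₉, e₁₀, e₁₃, e₁₄, e₁₅} = {e₁, e₅, e₆, e₇, e₈, e₁₀, e₁₃, e₁₄, e₁₅}
… ∩ ⟦near e₆⟧ = {e₁, e₅, e₆, e₇, e₈, e₁₀, e₁₃, e₁₄, e₁₅} ∩ {e₁, e₂, e₅, e₇, e₈, e₁₀, e₁₁, e₁₃, e₁₄, e₁₅} = {e₁, e₅, e₇, e₈, e₁₀, e₁₃, e₁₄, e₁₅}
… ∩ ⟦left of e₂⟧ = {e₁, e₅, e₇, e₈, e₁₀, e₁₃, e₁₄, e₁₅} ∩ {e₂, e₃, e₅, e₆, e₈, e₉, e₁₀, e₁₁, e₁₃, e₁₄, e₁₅} = {e₅, e₈, e₁₀, e₁₃, e₁₄, e₁₅}
So ⟦block which faced e₃ near e₆ left of e₂⟧ = {e₅, e₈, e₁₀, e₁₃, e₁₄, e₁₅}.

{e₅, e₈, e₁₀, e₁₃, e₁₄, e₁₅}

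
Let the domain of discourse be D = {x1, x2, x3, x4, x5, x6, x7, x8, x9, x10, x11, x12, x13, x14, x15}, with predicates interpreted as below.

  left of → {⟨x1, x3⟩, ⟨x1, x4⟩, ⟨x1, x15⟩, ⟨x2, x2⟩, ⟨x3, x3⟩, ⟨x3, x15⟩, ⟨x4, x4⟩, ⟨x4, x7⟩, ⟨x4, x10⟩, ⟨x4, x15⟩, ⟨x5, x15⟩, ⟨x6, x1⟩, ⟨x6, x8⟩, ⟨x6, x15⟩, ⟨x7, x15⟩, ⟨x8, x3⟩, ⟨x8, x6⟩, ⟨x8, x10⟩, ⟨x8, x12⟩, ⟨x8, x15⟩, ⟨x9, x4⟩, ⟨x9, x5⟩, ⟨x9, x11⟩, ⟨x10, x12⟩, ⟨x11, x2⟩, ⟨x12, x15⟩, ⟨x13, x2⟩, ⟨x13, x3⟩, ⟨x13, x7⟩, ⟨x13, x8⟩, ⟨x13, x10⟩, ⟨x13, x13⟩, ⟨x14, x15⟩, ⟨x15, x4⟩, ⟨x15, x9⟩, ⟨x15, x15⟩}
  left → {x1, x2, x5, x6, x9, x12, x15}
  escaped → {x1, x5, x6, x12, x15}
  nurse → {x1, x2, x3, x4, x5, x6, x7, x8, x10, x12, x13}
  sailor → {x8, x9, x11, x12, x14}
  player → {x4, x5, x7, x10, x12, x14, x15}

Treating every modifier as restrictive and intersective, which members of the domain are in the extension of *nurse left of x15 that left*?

{x1, x5, x6, x12}

⟦left of x15⟧ = {x : ⟨x, x15⟩ ∈ ⟦left of⟧} = {x1, x3, x4, x5, x6, x7, x8, x12, x14, x15}
⟦that left⟧ = ⟦left⟧ = {x1, x2, x5, x6, x9, x12, x15}
⟦nurse⟧ = {x1, x2, x3, x4, x5, x6, x7, x8, x10, x12, x13}
… ∩ ⟦left of x15⟧ = {x1, x2, x3, x4, x5, x6, x7, x8, x10, x12, x13} ∩ {x1, x3, x4, x5, x6, x7, x8, x12, x14, x15} = {x1, x3, x4, x5, x6, x7, x8, x12}
… ∩ ⟦that left⟧ = {x1, x3, x4, x5, x6, x7, x8, x12} ∩ {x1, x2, x5, x6, x9, x12, x15} = {x1, x5, x6, x12}
So ⟦nurse left of x15 that left⟧ = {x1, x5, x6, x12}.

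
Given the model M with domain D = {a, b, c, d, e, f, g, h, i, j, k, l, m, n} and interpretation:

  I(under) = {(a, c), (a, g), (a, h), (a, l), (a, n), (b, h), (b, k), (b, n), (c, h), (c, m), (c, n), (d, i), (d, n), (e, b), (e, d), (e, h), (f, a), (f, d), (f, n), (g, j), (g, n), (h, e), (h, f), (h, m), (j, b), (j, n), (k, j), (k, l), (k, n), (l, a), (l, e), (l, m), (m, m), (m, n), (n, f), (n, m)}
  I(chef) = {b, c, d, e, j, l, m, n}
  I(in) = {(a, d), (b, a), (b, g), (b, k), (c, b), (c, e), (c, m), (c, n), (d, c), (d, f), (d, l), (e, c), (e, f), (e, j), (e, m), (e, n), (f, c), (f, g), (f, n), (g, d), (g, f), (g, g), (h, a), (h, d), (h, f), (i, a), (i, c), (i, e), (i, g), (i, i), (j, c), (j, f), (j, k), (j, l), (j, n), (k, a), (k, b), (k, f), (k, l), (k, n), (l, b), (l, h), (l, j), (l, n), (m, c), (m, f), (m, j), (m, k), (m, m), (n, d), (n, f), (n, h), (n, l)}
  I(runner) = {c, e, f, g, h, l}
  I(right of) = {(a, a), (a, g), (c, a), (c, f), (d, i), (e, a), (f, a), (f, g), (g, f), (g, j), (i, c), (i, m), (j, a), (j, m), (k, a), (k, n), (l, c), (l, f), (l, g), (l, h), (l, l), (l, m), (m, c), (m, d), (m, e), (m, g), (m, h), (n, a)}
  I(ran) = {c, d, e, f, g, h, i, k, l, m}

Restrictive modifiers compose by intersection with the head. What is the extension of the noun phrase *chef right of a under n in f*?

{j}

⟦right of a⟧ = {x : ⟨x, a⟩ ∈ ⟦right of⟧} = {a, c, e, f, j, k, n}
⟦under n⟧ = {x : ⟨x, n⟩ ∈ ⟦under⟧} = {a, b, c, d, f, g, j, k, m}
⟦in f⟧ = {x : ⟨x, f⟩ ∈ ⟦in⟧} = {d, e, g, h, j, k, m, n}
⟦chef⟧ = {b, c, d, e, j, l, m, n}
… ∩ ⟦right of a⟧ = {b, c, d, e, j, l, m, n} ∩ {a, c, e, f, j, k, n} = {c, e, j, n}
… ∩ ⟦under n⟧ = {c, e, j, n} ∩ {a, b, c, d, f, g, j, k, m} = {c, j}
… ∩ ⟦in f⟧ = {c, j} ∩ {d, e, g, h, j, k, m, n} = {j}
So ⟦chef right of a under n in f⟧ = {j}.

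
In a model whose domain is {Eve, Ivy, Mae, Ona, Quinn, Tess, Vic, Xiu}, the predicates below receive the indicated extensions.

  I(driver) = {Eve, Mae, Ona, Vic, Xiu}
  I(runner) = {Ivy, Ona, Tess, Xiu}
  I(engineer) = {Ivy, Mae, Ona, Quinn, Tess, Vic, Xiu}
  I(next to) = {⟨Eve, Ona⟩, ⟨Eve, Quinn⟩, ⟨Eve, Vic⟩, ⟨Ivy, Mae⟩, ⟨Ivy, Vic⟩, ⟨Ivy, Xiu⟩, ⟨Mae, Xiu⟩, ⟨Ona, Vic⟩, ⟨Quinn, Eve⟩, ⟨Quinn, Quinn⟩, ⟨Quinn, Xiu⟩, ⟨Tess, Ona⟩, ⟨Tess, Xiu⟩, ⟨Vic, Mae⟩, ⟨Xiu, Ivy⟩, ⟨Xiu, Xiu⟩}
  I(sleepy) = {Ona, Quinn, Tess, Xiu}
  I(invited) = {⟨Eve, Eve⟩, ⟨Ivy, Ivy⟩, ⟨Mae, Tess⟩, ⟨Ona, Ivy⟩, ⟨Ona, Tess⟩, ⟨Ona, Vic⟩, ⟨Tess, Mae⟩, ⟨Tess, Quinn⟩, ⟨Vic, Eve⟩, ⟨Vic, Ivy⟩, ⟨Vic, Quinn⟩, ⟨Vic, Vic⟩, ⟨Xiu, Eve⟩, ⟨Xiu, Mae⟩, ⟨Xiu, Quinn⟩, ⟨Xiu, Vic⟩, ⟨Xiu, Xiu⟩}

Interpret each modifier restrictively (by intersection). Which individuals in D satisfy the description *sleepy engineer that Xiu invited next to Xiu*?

{Quinn, Xiu}

⟦that Xiu invited⟧ = {x : ⟨Xiu, x⟩ ∈ ⟦invited⟧} = {Eve, Mae, Quinn, Vic, Xiu}
⟦next to Xiu⟧ = {x : ⟨x, Xiu⟩ ∈ ⟦next to⟧} = {Ivy, Mae, Quinn, Tess, Xiu}
⟦engineer⟧ = {Ivy, Mae, Ona, Quinn, Tess, Vic, Xiu}
… ∩ ⟦that Xiu invited⟧ = {Ivy, Mae, Ona, Quinn, Tess, Vic, Xiu} ∩ {Eve, Mae, Quinn, Vic, Xiu} = {Mae, Quinn, Vic, Xiu}
… ∩ ⟦next to Xiu⟧ = {Mae, Quinn, Vic, Xiu} ∩ {Ivy, Mae, Quinn, Tess, Xiu} = {Mae, Quinn, Xiu}
… ∩ ⟦sleepy⟧ = {Mae, Quinn, Xiu} ∩ {Ona, Quinn, Tess, Xiu} = {Quinn, Xiu}
So ⟦sleepy engineer that Xiu invited next to Xiu⟧ = {Quinn, Xiu}.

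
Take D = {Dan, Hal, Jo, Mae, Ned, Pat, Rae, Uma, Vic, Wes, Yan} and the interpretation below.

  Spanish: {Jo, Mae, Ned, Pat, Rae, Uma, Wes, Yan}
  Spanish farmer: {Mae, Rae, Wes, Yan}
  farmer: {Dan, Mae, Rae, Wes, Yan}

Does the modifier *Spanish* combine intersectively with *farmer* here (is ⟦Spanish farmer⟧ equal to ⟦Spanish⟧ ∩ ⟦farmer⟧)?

⟦Spanish⟧ ∩ ⟦farmer⟧ = {Jo, Mae, Ned, Pat, Rae, Uma, Wes, Yan} ∩ {Dan, Mae, Rae, Wes, Yan} = {Mae, Rae, Wes, Yan}
Observed ⟦Spanish farmer⟧ = {Mae, Rae, Wes, Yan}.
These coincide, so the modifier is intersective here.

yes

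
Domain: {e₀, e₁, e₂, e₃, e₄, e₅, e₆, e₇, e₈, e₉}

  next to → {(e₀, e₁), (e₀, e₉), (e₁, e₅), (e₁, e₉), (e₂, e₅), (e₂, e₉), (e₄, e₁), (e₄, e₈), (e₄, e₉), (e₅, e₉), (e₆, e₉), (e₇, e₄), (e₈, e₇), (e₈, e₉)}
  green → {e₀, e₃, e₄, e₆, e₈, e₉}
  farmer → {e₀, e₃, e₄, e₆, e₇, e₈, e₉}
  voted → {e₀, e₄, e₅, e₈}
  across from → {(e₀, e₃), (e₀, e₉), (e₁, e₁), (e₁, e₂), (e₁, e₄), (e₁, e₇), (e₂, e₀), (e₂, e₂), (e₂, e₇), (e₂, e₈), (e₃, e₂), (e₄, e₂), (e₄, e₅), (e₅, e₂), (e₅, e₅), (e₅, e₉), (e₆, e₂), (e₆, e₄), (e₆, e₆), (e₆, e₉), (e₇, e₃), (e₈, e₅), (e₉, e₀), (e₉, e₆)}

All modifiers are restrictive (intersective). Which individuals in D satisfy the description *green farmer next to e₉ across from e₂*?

⟦next to e₉⟧ = {x : ⟨x, e₉⟩ ∈ ⟦next to⟧} = {e₀, e₁, e₂, e₄, e₅, e₆, e₈}
⟦across from e₂⟧ = {x : ⟨x, e₂⟩ ∈ ⟦across from⟧} = {e₁, e₂, e₃, e₄, e₅, e₆}
⟦farmer⟧ = {e₀, e₃, e₄, e₆, e₇, e₈, e₉}
… ∩ ⟦next to e₉⟧ = {e₀, e₃, e₄, e₆, e₇, e₈, e₉} ∩ {e₀, e₁, e₂, e₄, e₅, e₆, e₈} = {e₀, e₄, e₆, e₈}
… ∩ ⟦across from e₂⟧ = {e₀, e₄, e₆, e₈} ∩ {e₁, e₂, e₃, e₄, e₅, e₆} = {e₄, e₆}
… ∩ ⟦green⟧ = {e₄, e₆} ∩ {e₀, e₃, e₄, e₆, e₈, e₉} = {e₄, e₆}
So ⟦green farmer next to e₉ across from e₂⟧ = {e₄, e₆}.

{e₄, e₆}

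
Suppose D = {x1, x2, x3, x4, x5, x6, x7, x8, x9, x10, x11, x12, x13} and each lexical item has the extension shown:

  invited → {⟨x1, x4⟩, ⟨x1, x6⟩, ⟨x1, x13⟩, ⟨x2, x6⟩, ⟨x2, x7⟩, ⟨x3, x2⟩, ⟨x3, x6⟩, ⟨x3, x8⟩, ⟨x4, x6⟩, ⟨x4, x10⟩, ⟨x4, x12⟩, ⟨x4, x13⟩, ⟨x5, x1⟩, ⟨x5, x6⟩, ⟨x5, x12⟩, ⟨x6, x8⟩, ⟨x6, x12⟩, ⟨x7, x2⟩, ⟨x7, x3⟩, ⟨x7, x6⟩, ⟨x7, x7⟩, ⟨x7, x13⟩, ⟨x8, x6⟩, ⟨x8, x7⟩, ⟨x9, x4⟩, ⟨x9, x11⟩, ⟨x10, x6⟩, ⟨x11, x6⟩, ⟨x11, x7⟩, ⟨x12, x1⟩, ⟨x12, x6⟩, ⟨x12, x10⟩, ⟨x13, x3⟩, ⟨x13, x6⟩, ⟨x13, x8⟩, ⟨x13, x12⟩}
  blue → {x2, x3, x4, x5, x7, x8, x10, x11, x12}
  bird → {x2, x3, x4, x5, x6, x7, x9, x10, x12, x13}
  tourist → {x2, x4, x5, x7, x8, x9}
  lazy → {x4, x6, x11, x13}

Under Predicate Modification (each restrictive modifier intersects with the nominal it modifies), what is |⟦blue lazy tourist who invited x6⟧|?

1

⟦who invited x6⟧ = {x : ⟨x, x6⟩ ∈ ⟦invited⟧} = {x1, x2, x3, x4, x5, x7, x8, x10, x11, x12, x13}
⟦tourist⟧ = {x2, x4, x5, x7, x8, x9}
… ∩ ⟦who invited x6⟧ = {x2, x4, x5, x7, x8, x9} ∩ {x1, x2, x3, x4, x5, x7, x8, x10, x11, x12, x13} = {x2, x4, x5, x7, x8}
… ∩ ⟦blue⟧ = {x2, x4, x5, x7, x8} ∩ {x2, x3, x4, x5, x7, x8, x10, x11, x12} = {x2, x4, x5, x7, x8}
… ∩ ⟦lazy⟧ = {x2, x4, x5, x7, x8} ∩ {x4, x6, x11, x13} = {x4}
⟦blue lazy tourist who invited x6⟧ = {x4}, so the cardinality is 1.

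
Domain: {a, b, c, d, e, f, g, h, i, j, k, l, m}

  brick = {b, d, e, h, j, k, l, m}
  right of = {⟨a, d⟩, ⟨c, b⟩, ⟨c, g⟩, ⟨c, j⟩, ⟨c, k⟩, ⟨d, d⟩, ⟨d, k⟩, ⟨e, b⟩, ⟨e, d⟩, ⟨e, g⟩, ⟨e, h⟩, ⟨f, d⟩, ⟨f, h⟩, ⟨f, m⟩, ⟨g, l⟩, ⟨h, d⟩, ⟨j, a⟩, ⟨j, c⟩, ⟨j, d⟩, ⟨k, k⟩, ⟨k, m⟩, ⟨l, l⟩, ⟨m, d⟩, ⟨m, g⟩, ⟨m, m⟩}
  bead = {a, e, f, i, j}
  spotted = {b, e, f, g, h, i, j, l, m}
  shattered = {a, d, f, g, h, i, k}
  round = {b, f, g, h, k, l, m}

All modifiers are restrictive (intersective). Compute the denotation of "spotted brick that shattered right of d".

⟦that shattered⟧ = ⟦shattered⟧ = {a, d, f, g, h, i, k}
⟦right of d⟧ = {x : ⟨x, d⟩ ∈ ⟦right of⟧} = {a, d, e, f, h, j, m}
⟦brick⟧ = {b, d, e, h, j, k, l, m}
… ∩ ⟦that shattered⟧ = {b, d, e, h, j, k, l, m} ∩ {a, d, f, g, h, i, k} = {d, h, k}
… ∩ ⟦right of d⟧ = {d, h, k} ∩ {a, d, e, f, h, j, m} = {d, h}
… ∩ ⟦spotted⟧ = {d, h} ∩ {b, e, f, g, h, i, j, l, m} = {h}
So ⟦spotted brick that shattered right of d⟧ = {h}.

{h}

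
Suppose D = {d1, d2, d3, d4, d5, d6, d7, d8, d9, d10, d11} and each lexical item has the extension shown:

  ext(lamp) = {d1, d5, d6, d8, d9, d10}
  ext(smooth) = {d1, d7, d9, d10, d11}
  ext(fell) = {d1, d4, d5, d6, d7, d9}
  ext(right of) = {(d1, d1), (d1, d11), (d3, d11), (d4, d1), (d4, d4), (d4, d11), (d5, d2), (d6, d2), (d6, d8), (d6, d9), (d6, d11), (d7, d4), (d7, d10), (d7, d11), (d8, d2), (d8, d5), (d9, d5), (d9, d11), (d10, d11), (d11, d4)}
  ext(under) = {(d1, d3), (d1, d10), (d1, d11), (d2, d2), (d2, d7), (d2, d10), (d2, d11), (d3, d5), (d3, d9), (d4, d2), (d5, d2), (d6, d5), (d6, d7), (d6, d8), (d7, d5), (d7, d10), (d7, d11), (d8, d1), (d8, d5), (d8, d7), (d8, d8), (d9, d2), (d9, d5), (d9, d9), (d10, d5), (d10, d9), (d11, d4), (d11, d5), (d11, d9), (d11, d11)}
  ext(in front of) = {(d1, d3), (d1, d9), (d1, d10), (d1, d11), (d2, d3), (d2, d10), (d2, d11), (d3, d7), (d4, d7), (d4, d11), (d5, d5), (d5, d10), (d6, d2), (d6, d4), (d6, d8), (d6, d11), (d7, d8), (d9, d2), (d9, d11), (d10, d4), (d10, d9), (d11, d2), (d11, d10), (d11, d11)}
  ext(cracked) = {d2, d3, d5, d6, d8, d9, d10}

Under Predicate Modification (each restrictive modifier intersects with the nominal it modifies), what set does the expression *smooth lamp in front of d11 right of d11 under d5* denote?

{d9}

⟦in front of d11⟧ = {x : ⟨x, d11⟩ ∈ ⟦in front of⟧} = {d1, d2, d4, d6, d9, d11}
⟦right of d11⟧ = {x : ⟨x, d11⟩ ∈ ⟦right of⟧} = {d1, d3, d4, d6, d7, d9, d10}
⟦under d5⟧ = {x : ⟨x, d5⟩ ∈ ⟦under⟧} = {d3, d6, d7, d8, d9, d10, d11}
⟦lamp⟧ = {d1, d5, d6, d8, d9, d10}
… ∩ ⟦in front of d11⟧ = {d1, d5, d6, d8, d9, d10} ∩ {d1, d2, d4, d6, d9, d11} = {d1, d6, d9}
… ∩ ⟦right of d11⟧ = {d1, d6, d9} ∩ {d1, d3, d4, d6, d7, d9, d10} = {d1, d6, d9}
… ∩ ⟦under d5⟧ = {d1, d6, d9} ∩ {d3, d6, d7, d8, d9, d10, d11} = {d6, d9}
… ∩ ⟦smooth⟧ = {d6, d9} ∩ {d1, d7, d9, d10, d11} = {d9}
So ⟦smooth lamp in front of d11 right of d11 under d5⟧ = {d9}.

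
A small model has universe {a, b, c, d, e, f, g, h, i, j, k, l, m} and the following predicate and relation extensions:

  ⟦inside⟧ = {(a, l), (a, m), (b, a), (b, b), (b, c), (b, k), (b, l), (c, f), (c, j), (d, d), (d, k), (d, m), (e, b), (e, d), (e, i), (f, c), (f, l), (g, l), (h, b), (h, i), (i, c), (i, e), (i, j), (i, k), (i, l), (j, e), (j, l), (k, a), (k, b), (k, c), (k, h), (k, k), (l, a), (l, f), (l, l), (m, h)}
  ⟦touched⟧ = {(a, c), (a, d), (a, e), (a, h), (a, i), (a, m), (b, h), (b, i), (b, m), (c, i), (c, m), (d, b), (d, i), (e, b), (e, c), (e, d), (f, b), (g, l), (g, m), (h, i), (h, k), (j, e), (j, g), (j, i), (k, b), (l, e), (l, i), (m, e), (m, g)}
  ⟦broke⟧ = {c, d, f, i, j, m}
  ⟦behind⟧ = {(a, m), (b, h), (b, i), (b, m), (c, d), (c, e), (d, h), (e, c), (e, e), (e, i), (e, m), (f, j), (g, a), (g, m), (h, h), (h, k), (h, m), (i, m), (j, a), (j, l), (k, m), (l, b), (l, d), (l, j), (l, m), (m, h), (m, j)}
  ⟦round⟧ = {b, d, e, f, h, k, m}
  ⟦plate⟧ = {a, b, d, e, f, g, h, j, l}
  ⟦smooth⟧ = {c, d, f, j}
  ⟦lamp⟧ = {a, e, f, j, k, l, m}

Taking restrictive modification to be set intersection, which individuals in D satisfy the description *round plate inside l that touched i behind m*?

{b}

⟦inside l⟧ = {x : ⟨x, l⟩ ∈ ⟦inside⟧} = {a, b, f, g, i, j, l}
⟦that touched i⟧ = {x : ⟨x, i⟩ ∈ ⟦touched⟧} = {a, b, c, d, h, j, l}
⟦behind m⟧ = {x : ⟨x, m⟩ ∈ ⟦behind⟧} = {a, b, e, g, h, i, k, l}
⟦plate⟧ = {a, b, d, e, f, g, h, j, l}
… ∩ ⟦inside l⟧ = {a, b, d, e, f, g, h, j, l} ∩ {a, b, f, g, i, j, l} = {a, b, f, g, j, l}
… ∩ ⟦that touched i⟧ = {a, b, f, g, j, l} ∩ {a, b, c, d, h, j, l} = {a, b, j, l}
… ∩ ⟦behind m⟧ = {a, b, j, l} ∩ {a, b, e, g, h, i, k, l} = {a, b, l}
… ∩ ⟦round⟧ = {a, b, l} ∩ {b, d, e, f, h, k, m} = {b}
So ⟦round plate inside l that touched i behind m⟧ = {b}.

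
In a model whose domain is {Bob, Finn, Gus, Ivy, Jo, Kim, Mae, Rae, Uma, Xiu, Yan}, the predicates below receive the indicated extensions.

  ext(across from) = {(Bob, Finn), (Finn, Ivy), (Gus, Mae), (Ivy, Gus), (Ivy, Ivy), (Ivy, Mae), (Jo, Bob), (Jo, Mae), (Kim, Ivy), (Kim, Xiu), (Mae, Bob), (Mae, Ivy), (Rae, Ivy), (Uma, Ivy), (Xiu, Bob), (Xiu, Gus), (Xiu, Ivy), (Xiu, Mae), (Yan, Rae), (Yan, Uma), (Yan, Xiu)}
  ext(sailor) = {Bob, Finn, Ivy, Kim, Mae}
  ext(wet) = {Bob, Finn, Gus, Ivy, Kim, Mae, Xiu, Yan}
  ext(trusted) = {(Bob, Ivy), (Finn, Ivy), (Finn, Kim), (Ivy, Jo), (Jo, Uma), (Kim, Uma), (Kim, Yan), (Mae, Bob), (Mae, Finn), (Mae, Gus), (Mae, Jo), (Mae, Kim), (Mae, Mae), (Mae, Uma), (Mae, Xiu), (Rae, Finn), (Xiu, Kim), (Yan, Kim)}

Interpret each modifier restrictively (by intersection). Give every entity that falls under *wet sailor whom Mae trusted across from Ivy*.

{Finn, Kim, Mae}

⟦whom Mae trusted⟧ = {x : ⟨Mae, x⟩ ∈ ⟦trusted⟧} = {Bob, Finn, Gus, Jo, Kim, Mae, Uma, Xiu}
⟦across from Ivy⟧ = {x : ⟨x, Ivy⟩ ∈ ⟦across from⟧} = {Finn, Ivy, Kim, Mae, Rae, Uma, Xiu}
⟦sailor⟧ = {Bob, Finn, Ivy, Kim, Mae}
… ∩ ⟦whom Mae trusted⟧ = {Bob, Finn, Ivy, Kim, Mae} ∩ {Bob, Finn, Gus, Jo, Kim, Mae, Uma, Xiu} = {Bob, Finn, Kim, Mae}
… ∩ ⟦across from Ivy⟧ = {Bob, Finn, Kim, Mae} ∩ {Finn, Ivy, Kim, Mae, Rae, Uma, Xiu} = {Finn, Kim, Mae}
… ∩ ⟦wet⟧ = {Finn, Kim, Mae} ∩ {Bob, Finn, Gus, Ivy, Kim, Mae, Xiu, Yan} = {Finn, Kim, Mae}
So ⟦wet sailor whom Mae trusted across from Ivy⟧ = {Finn, Kim, Mae}.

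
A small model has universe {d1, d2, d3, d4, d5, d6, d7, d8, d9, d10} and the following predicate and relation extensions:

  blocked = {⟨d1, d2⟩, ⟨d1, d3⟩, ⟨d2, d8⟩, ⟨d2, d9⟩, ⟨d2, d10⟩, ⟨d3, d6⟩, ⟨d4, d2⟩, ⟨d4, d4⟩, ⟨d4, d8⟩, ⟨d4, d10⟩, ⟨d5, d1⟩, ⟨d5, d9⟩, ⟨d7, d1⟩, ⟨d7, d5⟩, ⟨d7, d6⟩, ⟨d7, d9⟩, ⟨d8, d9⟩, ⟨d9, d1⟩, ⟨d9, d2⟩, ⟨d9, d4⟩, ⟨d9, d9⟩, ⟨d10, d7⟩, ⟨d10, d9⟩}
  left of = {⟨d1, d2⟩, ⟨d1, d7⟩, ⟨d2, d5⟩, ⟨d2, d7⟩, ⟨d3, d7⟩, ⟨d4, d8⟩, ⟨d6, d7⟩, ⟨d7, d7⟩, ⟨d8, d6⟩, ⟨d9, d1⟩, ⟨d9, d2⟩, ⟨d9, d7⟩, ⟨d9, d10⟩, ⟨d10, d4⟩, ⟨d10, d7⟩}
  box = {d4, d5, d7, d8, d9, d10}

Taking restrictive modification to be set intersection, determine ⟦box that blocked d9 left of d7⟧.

{d7, d9, d10}

⟦that blocked d9⟧ = {x : ⟨x, d9⟩ ∈ ⟦blocked⟧} = {d2, d5, d7, d8, d9, d10}
⟦left of d7⟧ = {x : ⟨x, d7⟩ ∈ ⟦left of⟧} = {d1, d2, d3, d6, d7, d9, d10}
⟦box⟧ = {d4, d5, d7, d8, d9, d10}
… ∩ ⟦that blocked d9⟧ = {d4, d5, d7, d8, d9, d10} ∩ {d2, d5, d7, d8, d9, d10} = {d5, d7, d8, d9, d10}
… ∩ ⟦left of d7⟧ = {d5, d7, d8, d9, d10} ∩ {d1, d2, d3, d6, d7, d9, d10} = {d7, d9, d10}
So ⟦box that blocked d9 left of d7⟧ = {d7, d9, d10}.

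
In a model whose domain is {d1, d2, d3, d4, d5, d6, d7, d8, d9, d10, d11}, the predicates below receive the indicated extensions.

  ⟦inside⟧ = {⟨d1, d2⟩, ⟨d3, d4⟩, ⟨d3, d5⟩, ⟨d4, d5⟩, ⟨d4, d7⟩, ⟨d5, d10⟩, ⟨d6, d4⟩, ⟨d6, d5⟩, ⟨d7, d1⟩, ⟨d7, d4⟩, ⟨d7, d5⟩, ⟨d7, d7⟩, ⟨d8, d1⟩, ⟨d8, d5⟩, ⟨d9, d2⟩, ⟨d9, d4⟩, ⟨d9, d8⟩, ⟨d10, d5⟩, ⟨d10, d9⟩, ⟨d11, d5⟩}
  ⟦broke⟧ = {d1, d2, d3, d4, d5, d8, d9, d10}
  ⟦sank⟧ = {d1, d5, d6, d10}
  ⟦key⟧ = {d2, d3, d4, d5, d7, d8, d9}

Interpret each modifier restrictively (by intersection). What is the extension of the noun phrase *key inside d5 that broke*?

⟦inside d5⟧ = {x : ⟨x, d5⟩ ∈ ⟦inside⟧} = {d3, d4, d6, d7, d8, d10, d11}
⟦that broke⟧ = ⟦broke⟧ = {d1, d2, d3, d4, d5, d8, d9, d10}
⟦key⟧ = {d2, d3, d4, d5, d7, d8, d9}
… ∩ ⟦inside d5⟧ = {d2, d3, d4, d5, d7, d8, d9} ∩ {d3, d4, d6, d7, d8, d10, d11} = {d3, d4, d7, d8}
… ∩ ⟦that broke⟧ = {d3, d4, d7, d8} ∩ {d1, d2, d3, d4, d5, d8, d9, d10} = {d3, d4, d8}
So ⟦key inside d5 that broke⟧ = {d3, d4, d8}.

{d3, d4, d8}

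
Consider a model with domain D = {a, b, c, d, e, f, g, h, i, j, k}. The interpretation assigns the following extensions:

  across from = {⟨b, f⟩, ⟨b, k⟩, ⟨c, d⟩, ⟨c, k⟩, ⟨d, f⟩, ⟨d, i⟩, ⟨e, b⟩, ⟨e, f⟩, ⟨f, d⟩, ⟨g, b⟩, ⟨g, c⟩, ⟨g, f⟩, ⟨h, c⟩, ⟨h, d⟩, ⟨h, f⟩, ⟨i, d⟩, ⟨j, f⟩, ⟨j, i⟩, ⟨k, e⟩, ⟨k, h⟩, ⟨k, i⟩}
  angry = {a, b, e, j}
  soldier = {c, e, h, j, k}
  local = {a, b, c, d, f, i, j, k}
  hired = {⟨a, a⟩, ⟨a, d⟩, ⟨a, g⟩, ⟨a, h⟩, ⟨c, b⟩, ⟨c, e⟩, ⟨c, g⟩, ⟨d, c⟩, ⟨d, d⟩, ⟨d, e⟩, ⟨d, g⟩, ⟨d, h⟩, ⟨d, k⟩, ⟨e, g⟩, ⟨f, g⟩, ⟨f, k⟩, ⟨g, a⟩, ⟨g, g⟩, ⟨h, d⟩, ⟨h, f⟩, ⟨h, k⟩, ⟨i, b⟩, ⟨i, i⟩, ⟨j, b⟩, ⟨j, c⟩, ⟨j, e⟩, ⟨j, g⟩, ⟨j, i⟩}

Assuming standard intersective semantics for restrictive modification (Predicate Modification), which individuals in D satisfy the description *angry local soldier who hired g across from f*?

⟦who hired g⟧ = {x : ⟨x, g⟩ ∈ ⟦hired⟧} = {a, c, d, e, f, g, j}
⟦across from f⟧ = {x : ⟨x, f⟩ ∈ ⟦across from⟧} = {b, d, e, g, h, j}
⟦soldier⟧ = {c, e, h, j, k}
… ∩ ⟦who hired g⟧ = {c, e, h, j, k} ∩ {a, c, d, e, f, g, j} = {c, e, j}
… ∩ ⟦across from f⟧ = {c, e, j} ∩ {b, d, e, g, h, j} = {e, j}
… ∩ ⟦angry⟧ = {e, j} ∩ {a, b, e, j} = {e, j}
… ∩ ⟦local⟧ = {e, j} ∩ {a, b, c, d, f, i, j, k} = {j}
So ⟦angry local soldier who hired g across from f⟧ = {j}.

{j}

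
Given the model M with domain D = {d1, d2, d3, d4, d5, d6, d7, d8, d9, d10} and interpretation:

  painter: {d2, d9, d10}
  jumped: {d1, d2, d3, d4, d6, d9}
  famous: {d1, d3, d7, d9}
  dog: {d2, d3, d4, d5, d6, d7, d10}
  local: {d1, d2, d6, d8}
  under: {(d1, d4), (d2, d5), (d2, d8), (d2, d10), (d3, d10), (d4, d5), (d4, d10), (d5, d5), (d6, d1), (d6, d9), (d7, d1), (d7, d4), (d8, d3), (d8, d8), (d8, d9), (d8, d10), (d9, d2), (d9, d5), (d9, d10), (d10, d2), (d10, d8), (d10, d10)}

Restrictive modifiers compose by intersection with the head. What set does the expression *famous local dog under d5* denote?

{ }

⟦under d5⟧ = {x : ⟨x, d5⟩ ∈ ⟦under⟧} = {d2, d4, d5, d9}
⟦dog⟧ = {d2, d3, d4, d5, d6, d7, d10}
… ∩ ⟦under d5⟧ = {d2, d3, d4, d5, d6, d7, d10} ∩ {d2, d4, d5, d9} = {d2, d4, d5}
… ∩ ⟦famous⟧ = {d2, d4, d5} ∩ {d1, d3, d7, d9} = ∅
… ∩ ⟦local⟧ = ∅ ∩ {d1, d2, d6, d8} = ∅
So ⟦famous local dog under d5⟧ = { }.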